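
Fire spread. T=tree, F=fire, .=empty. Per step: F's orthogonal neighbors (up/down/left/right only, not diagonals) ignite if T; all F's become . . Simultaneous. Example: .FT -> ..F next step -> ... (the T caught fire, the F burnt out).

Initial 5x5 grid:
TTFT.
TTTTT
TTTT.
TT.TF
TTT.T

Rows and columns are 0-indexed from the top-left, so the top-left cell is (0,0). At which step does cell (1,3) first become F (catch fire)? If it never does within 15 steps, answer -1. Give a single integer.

Step 1: cell (1,3)='T' (+5 fires, +2 burnt)
Step 2: cell (1,3)='F' (+5 fires, +5 burnt)
  -> target ignites at step 2
Step 3: cell (1,3)='.' (+3 fires, +5 burnt)
Step 4: cell (1,3)='.' (+2 fires, +3 burnt)
Step 5: cell (1,3)='.' (+2 fires, +2 burnt)
Step 6: cell (1,3)='.' (+2 fires, +2 burnt)
Step 7: cell (1,3)='.' (+0 fires, +2 burnt)
  fire out at step 7

2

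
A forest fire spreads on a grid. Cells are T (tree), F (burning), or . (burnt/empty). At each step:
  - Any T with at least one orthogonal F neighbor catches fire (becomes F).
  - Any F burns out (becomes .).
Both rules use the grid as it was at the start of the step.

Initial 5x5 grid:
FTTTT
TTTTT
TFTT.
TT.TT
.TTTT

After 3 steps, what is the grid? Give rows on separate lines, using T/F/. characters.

Step 1: 6 trees catch fire, 2 burn out
  .FTTT
  FFTTT
  F.FT.
  TF.TT
  .TTTT
Step 2: 5 trees catch fire, 6 burn out
  ..FTT
  ..FTT
  ...F.
  F..TT
  .FTTT
Step 3: 4 trees catch fire, 5 burn out
  ...FT
  ...FT
  .....
  ...FT
  ..FTT

...FT
...FT
.....
...FT
..FTT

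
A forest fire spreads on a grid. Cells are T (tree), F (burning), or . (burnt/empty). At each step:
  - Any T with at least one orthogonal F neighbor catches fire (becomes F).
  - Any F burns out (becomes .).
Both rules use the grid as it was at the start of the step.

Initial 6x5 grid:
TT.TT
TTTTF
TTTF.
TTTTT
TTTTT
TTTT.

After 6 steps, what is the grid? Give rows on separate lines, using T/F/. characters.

Step 1: 4 trees catch fire, 2 burn out
  TT.TF
  TTTF.
  TTF..
  TTTFT
  TTTTT
  TTTT.
Step 2: 6 trees catch fire, 4 burn out
  TT.F.
  TTF..
  TF...
  TTF.F
  TTTFT
  TTTT.
Step 3: 6 trees catch fire, 6 burn out
  TT...
  TF...
  F....
  TF...
  TTF.F
  TTTF.
Step 4: 5 trees catch fire, 6 burn out
  TF...
  F....
  .....
  F....
  TF...
  TTF..
Step 5: 3 trees catch fire, 5 burn out
  F....
  .....
  .....
  .....
  F....
  TF...
Step 6: 1 trees catch fire, 3 burn out
  .....
  .....
  .....
  .....
  .....
  F....

.....
.....
.....
.....
.....
F....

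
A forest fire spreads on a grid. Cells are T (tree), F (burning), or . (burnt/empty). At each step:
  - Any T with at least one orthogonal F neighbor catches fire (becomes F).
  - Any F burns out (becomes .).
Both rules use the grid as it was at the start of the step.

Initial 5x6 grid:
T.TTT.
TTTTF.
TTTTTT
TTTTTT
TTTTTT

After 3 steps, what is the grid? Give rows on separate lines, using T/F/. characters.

Step 1: 3 trees catch fire, 1 burn out
  T.TTF.
  TTTF..
  TTTTFT
  TTTTTT
  TTTTTT
Step 2: 5 trees catch fire, 3 burn out
  T.TF..
  TTF...
  TTTF.F
  TTTTFT
  TTTTTT
Step 3: 6 trees catch fire, 5 burn out
  T.F...
  TF....
  TTF...
  TTTF.F
  TTTTFT

T.F...
TF....
TTF...
TTTF.F
TTTTFT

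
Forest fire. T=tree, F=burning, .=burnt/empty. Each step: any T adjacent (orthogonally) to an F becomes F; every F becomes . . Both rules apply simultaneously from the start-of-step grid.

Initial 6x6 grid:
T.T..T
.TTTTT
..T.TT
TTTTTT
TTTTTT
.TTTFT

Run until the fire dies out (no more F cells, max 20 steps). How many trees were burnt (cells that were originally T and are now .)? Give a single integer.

Answer: 26

Derivation:
Step 1: +3 fires, +1 burnt (F count now 3)
Step 2: +4 fires, +3 burnt (F count now 4)
Step 3: +5 fires, +4 burnt (F count now 5)
Step 4: +4 fires, +5 burnt (F count now 4)
Step 5: +5 fires, +4 burnt (F count now 5)
Step 6: +3 fires, +5 burnt (F count now 3)
Step 7: +2 fires, +3 burnt (F count now 2)
Step 8: +0 fires, +2 burnt (F count now 0)
Fire out after step 8
Initially T: 27, now '.': 35
Total burnt (originally-T cells now '.'): 26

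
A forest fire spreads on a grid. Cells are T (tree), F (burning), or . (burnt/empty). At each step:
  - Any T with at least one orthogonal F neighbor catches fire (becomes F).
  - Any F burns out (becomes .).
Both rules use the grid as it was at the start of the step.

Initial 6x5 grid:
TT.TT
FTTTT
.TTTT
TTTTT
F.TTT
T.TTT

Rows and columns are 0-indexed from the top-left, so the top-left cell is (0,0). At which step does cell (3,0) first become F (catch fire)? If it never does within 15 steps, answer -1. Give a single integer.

Step 1: cell (3,0)='F' (+4 fires, +2 burnt)
  -> target ignites at step 1
Step 2: cell (3,0)='.' (+4 fires, +4 burnt)
Step 3: cell (3,0)='.' (+3 fires, +4 burnt)
Step 4: cell (3,0)='.' (+5 fires, +3 burnt)
Step 5: cell (3,0)='.' (+5 fires, +5 burnt)
Step 6: cell (3,0)='.' (+2 fires, +5 burnt)
Step 7: cell (3,0)='.' (+1 fires, +2 burnt)
Step 8: cell (3,0)='.' (+0 fires, +1 burnt)
  fire out at step 8

1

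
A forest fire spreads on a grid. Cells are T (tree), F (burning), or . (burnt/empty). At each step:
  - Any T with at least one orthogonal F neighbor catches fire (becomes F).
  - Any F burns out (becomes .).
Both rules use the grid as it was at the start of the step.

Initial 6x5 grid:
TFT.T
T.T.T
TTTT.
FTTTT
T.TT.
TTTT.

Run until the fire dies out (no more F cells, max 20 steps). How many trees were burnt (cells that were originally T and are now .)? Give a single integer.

Step 1: +5 fires, +2 burnt (F count now 5)
Step 2: +5 fires, +5 burnt (F count now 5)
Step 3: +4 fires, +5 burnt (F count now 4)
Step 4: +4 fires, +4 burnt (F count now 4)
Step 5: +1 fires, +4 burnt (F count now 1)
Step 6: +0 fires, +1 burnt (F count now 0)
Fire out after step 6
Initially T: 21, now '.': 28
Total burnt (originally-T cells now '.'): 19

Answer: 19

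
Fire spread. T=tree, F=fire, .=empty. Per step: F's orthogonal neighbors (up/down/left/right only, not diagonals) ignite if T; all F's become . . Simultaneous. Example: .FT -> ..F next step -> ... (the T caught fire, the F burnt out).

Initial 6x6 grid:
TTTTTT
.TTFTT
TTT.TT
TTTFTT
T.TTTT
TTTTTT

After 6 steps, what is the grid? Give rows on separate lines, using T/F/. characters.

Step 1: 6 trees catch fire, 2 burn out
  TTTFTT
  .TF.FT
  TTT.TT
  TTF.FT
  T.TFTT
  TTTTTT
Step 2: 11 trees catch fire, 6 burn out
  TTF.FT
  .F...F
  TTF.FT
  TF...F
  T.F.FT
  TTTFTT
Step 3: 8 trees catch fire, 11 burn out
  TF...F
  ......
  TF...F
  F.....
  T....F
  TTF.FT
Step 4: 5 trees catch fire, 8 burn out
  F.....
  ......
  F.....
  ......
  F.....
  TF...F
Step 5: 1 trees catch fire, 5 burn out
  ......
  ......
  ......
  ......
  ......
  F.....
Step 6: 0 trees catch fire, 1 burn out
  ......
  ......
  ......
  ......
  ......
  ......

......
......
......
......
......
......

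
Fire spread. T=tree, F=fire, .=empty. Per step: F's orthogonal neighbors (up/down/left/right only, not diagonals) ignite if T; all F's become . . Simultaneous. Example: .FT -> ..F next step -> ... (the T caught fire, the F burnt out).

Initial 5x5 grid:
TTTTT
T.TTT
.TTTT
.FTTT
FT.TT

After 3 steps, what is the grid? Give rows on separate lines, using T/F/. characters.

Step 1: 3 trees catch fire, 2 burn out
  TTTTT
  T.TTT
  .FTTT
  ..FTT
  .F.TT
Step 2: 2 trees catch fire, 3 burn out
  TTTTT
  T.TTT
  ..FTT
  ...FT
  ...TT
Step 3: 4 trees catch fire, 2 burn out
  TTTTT
  T.FTT
  ...FT
  ....F
  ...FT

TTTTT
T.FTT
...FT
....F
...FT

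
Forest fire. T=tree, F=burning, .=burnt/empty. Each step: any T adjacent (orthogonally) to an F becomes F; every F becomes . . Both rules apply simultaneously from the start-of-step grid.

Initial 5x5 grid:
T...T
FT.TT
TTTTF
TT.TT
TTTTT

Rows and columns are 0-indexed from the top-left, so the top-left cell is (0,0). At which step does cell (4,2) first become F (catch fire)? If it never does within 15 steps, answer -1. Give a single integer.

Step 1: cell (4,2)='T' (+6 fires, +2 burnt)
Step 2: cell (4,2)='T' (+7 fires, +6 burnt)
Step 3: cell (4,2)='T' (+3 fires, +7 burnt)
Step 4: cell (4,2)='F' (+2 fires, +3 burnt)
  -> target ignites at step 4
Step 5: cell (4,2)='.' (+0 fires, +2 burnt)
  fire out at step 5

4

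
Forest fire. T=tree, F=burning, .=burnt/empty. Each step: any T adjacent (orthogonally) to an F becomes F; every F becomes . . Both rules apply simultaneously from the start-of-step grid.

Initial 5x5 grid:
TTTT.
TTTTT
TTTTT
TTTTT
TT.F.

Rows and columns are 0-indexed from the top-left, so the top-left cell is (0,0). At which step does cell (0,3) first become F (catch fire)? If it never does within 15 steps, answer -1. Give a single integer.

Step 1: cell (0,3)='T' (+1 fires, +1 burnt)
Step 2: cell (0,3)='T' (+3 fires, +1 burnt)
Step 3: cell (0,3)='T' (+4 fires, +3 burnt)
Step 4: cell (0,3)='F' (+6 fires, +4 burnt)
  -> target ignites at step 4
Step 5: cell (0,3)='.' (+4 fires, +6 burnt)
Step 6: cell (0,3)='.' (+2 fires, +4 burnt)
Step 7: cell (0,3)='.' (+1 fires, +2 burnt)
Step 8: cell (0,3)='.' (+0 fires, +1 burnt)
  fire out at step 8

4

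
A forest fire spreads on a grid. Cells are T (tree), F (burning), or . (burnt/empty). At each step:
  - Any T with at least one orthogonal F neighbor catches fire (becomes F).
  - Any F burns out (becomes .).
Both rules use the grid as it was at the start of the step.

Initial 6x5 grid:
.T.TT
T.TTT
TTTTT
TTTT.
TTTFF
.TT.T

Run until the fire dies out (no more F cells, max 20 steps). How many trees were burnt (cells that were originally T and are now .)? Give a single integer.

Step 1: +3 fires, +2 burnt (F count now 3)
Step 2: +4 fires, +3 burnt (F count now 4)
Step 3: +6 fires, +4 burnt (F count now 6)
Step 4: +5 fires, +6 burnt (F count now 5)
Step 5: +2 fires, +5 burnt (F count now 2)
Step 6: +1 fires, +2 burnt (F count now 1)
Step 7: +0 fires, +1 burnt (F count now 0)
Fire out after step 7
Initially T: 22, now '.': 29
Total burnt (originally-T cells now '.'): 21

Answer: 21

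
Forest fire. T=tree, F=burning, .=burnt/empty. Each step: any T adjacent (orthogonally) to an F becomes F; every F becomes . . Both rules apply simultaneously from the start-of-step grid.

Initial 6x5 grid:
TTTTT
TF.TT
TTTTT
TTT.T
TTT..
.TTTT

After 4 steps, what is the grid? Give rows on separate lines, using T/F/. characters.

Step 1: 3 trees catch fire, 1 burn out
  TFTTT
  F..TT
  TFTTT
  TTT.T
  TTT..
  .TTTT
Step 2: 5 trees catch fire, 3 burn out
  F.FTT
  ...TT
  F.FTT
  TFT.T
  TTT..
  .TTTT
Step 3: 5 trees catch fire, 5 burn out
  ...FT
  ...TT
  ...FT
  F.F.T
  TFT..
  .TTTT
Step 4: 6 trees catch fire, 5 burn out
  ....F
  ...FT
  ....F
  ....T
  F.F..
  .FTTT

....F
...FT
....F
....T
F.F..
.FTTT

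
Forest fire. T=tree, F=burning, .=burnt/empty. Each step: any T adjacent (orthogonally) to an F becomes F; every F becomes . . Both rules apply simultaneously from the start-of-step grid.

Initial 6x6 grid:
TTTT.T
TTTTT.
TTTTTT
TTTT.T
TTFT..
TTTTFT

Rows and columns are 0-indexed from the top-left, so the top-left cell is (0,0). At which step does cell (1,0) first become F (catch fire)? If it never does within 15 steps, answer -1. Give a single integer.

Step 1: cell (1,0)='T' (+6 fires, +2 burnt)
Step 2: cell (1,0)='T' (+5 fires, +6 burnt)
Step 3: cell (1,0)='T' (+5 fires, +5 burnt)
Step 4: cell (1,0)='T' (+5 fires, +5 burnt)
Step 5: cell (1,0)='F' (+5 fires, +5 burnt)
  -> target ignites at step 5
Step 6: cell (1,0)='.' (+2 fires, +5 burnt)
Step 7: cell (1,0)='.' (+0 fires, +2 burnt)
  fire out at step 7

5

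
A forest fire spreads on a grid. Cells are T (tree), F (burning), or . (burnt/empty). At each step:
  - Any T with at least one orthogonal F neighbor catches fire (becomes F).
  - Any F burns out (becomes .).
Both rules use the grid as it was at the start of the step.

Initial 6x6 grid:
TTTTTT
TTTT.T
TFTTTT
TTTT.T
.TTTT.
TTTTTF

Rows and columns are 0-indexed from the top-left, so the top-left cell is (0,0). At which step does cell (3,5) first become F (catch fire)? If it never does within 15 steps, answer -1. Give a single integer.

Step 1: cell (3,5)='T' (+5 fires, +2 burnt)
Step 2: cell (3,5)='T' (+9 fires, +5 burnt)
Step 3: cell (3,5)='T' (+9 fires, +9 burnt)
Step 4: cell (3,5)='T' (+3 fires, +9 burnt)
Step 5: cell (3,5)='F' (+3 fires, +3 burnt)
  -> target ignites at step 5
Step 6: cell (3,5)='.' (+1 fires, +3 burnt)
Step 7: cell (3,5)='.' (+0 fires, +1 burnt)
  fire out at step 7

5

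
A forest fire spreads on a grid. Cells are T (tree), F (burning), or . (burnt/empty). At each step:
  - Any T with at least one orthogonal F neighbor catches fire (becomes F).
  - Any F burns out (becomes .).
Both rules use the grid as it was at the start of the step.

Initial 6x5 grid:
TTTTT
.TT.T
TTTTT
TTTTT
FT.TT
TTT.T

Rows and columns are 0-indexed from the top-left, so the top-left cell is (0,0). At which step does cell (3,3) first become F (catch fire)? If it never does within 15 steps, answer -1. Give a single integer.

Step 1: cell (3,3)='T' (+3 fires, +1 burnt)
Step 2: cell (3,3)='T' (+3 fires, +3 burnt)
Step 3: cell (3,3)='T' (+3 fires, +3 burnt)
Step 4: cell (3,3)='F' (+3 fires, +3 burnt)
  -> target ignites at step 4
Step 5: cell (3,3)='.' (+5 fires, +3 burnt)
Step 6: cell (3,3)='.' (+4 fires, +5 burnt)
Step 7: cell (3,3)='.' (+3 fires, +4 burnt)
Step 8: cell (3,3)='.' (+1 fires, +3 burnt)
Step 9: cell (3,3)='.' (+0 fires, +1 burnt)
  fire out at step 9

4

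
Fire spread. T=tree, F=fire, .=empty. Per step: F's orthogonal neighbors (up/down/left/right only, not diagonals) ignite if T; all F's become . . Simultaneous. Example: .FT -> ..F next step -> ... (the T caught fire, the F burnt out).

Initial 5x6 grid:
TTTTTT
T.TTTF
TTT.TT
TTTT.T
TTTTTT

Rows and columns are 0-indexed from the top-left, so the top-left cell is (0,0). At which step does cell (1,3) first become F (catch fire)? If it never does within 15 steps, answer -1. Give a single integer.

Step 1: cell (1,3)='T' (+3 fires, +1 burnt)
Step 2: cell (1,3)='F' (+4 fires, +3 burnt)
  -> target ignites at step 2
Step 3: cell (1,3)='.' (+3 fires, +4 burnt)
Step 4: cell (1,3)='.' (+3 fires, +3 burnt)
Step 5: cell (1,3)='.' (+4 fires, +3 burnt)
Step 6: cell (1,3)='.' (+5 fires, +4 burnt)
Step 7: cell (1,3)='.' (+3 fires, +5 burnt)
Step 8: cell (1,3)='.' (+1 fires, +3 burnt)
Step 9: cell (1,3)='.' (+0 fires, +1 burnt)
  fire out at step 9

2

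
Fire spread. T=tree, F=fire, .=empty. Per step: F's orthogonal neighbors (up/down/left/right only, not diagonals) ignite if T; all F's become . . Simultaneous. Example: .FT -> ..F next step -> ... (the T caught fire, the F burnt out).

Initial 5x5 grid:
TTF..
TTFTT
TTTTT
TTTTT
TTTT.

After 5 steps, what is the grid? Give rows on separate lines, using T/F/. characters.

Step 1: 4 trees catch fire, 2 burn out
  TF...
  TF.FT
  TTFTT
  TTTTT
  TTTT.
Step 2: 6 trees catch fire, 4 burn out
  F....
  F...F
  TF.FT
  TTFTT
  TTTT.
Step 3: 5 trees catch fire, 6 burn out
  .....
  .....
  F...F
  TF.FT
  TTFT.
Step 4: 4 trees catch fire, 5 burn out
  .....
  .....
  .....
  F...F
  TF.F.
Step 5: 1 trees catch fire, 4 burn out
  .....
  .....
  .....
  .....
  F....

.....
.....
.....
.....
F....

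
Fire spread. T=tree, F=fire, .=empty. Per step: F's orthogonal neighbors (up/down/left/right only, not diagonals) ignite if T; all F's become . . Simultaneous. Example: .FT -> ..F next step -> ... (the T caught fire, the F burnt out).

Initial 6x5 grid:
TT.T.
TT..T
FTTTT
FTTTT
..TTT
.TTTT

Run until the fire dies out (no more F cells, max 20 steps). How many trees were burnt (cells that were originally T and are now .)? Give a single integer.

Answer: 20

Derivation:
Step 1: +3 fires, +2 burnt (F count now 3)
Step 2: +4 fires, +3 burnt (F count now 4)
Step 3: +4 fires, +4 burnt (F count now 4)
Step 4: +4 fires, +4 burnt (F count now 4)
Step 5: +4 fires, +4 burnt (F count now 4)
Step 6: +1 fires, +4 burnt (F count now 1)
Step 7: +0 fires, +1 burnt (F count now 0)
Fire out after step 7
Initially T: 21, now '.': 29
Total burnt (originally-T cells now '.'): 20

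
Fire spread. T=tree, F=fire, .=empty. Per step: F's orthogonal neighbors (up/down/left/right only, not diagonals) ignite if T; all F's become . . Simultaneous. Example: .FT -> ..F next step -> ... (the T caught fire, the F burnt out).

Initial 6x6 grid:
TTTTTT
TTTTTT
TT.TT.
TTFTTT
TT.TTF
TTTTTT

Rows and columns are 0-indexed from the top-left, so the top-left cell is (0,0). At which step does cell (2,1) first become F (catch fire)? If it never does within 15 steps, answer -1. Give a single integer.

Step 1: cell (2,1)='T' (+5 fires, +2 burnt)
Step 2: cell (2,1)='F' (+7 fires, +5 burnt)
  -> target ignites at step 2
Step 3: cell (2,1)='.' (+7 fires, +7 burnt)
Step 4: cell (2,1)='.' (+7 fires, +7 burnt)
Step 5: cell (2,1)='.' (+4 fires, +7 burnt)
Step 6: cell (2,1)='.' (+1 fires, +4 burnt)
Step 7: cell (2,1)='.' (+0 fires, +1 burnt)
  fire out at step 7

2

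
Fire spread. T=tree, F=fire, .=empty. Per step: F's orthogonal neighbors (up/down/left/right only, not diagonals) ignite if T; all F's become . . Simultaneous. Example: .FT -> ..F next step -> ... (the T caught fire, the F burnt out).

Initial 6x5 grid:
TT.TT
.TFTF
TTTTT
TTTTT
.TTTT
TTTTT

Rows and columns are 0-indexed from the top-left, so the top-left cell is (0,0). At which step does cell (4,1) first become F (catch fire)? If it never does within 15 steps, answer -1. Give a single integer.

Step 1: cell (4,1)='T' (+5 fires, +2 burnt)
Step 2: cell (4,1)='T' (+6 fires, +5 burnt)
Step 3: cell (4,1)='T' (+6 fires, +6 burnt)
Step 4: cell (4,1)='F' (+5 fires, +6 burnt)
  -> target ignites at step 4
Step 5: cell (4,1)='.' (+2 fires, +5 burnt)
Step 6: cell (4,1)='.' (+1 fires, +2 burnt)
Step 7: cell (4,1)='.' (+0 fires, +1 burnt)
  fire out at step 7

4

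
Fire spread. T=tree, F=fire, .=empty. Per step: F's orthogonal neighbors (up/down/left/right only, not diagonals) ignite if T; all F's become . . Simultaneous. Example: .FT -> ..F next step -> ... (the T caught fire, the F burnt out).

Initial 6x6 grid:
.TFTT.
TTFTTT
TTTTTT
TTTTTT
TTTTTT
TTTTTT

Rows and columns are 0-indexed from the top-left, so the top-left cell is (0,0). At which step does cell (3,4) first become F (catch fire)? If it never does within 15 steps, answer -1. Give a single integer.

Step 1: cell (3,4)='T' (+5 fires, +2 burnt)
Step 2: cell (3,4)='T' (+6 fires, +5 burnt)
Step 3: cell (3,4)='T' (+6 fires, +6 burnt)
Step 4: cell (3,4)='F' (+6 fires, +6 burnt)
  -> target ignites at step 4
Step 5: cell (3,4)='.' (+5 fires, +6 burnt)
Step 6: cell (3,4)='.' (+3 fires, +5 burnt)
Step 7: cell (3,4)='.' (+1 fires, +3 burnt)
Step 8: cell (3,4)='.' (+0 fires, +1 burnt)
  fire out at step 8

4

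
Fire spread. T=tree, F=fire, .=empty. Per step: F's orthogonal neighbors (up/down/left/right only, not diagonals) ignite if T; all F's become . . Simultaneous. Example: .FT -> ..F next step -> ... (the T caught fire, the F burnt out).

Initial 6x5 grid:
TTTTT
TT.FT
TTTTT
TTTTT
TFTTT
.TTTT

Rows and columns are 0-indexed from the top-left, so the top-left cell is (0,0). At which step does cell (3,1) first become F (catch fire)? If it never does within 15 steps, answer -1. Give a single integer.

Step 1: cell (3,1)='F' (+7 fires, +2 burnt)
  -> target ignites at step 1
Step 2: cell (3,1)='.' (+10 fires, +7 burnt)
Step 3: cell (3,1)='.' (+6 fires, +10 burnt)
Step 4: cell (3,1)='.' (+3 fires, +6 burnt)
Step 5: cell (3,1)='.' (+0 fires, +3 burnt)
  fire out at step 5

1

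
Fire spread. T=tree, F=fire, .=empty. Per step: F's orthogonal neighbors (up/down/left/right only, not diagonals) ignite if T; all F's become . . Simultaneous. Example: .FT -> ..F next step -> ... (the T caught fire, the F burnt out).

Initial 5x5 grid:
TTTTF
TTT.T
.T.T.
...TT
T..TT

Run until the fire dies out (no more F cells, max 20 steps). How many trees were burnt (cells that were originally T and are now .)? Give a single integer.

Step 1: +2 fires, +1 burnt (F count now 2)
Step 2: +1 fires, +2 burnt (F count now 1)
Step 3: +2 fires, +1 burnt (F count now 2)
Step 4: +2 fires, +2 burnt (F count now 2)
Step 5: +2 fires, +2 burnt (F count now 2)
Step 6: +0 fires, +2 burnt (F count now 0)
Fire out after step 6
Initially T: 15, now '.': 19
Total burnt (originally-T cells now '.'): 9

Answer: 9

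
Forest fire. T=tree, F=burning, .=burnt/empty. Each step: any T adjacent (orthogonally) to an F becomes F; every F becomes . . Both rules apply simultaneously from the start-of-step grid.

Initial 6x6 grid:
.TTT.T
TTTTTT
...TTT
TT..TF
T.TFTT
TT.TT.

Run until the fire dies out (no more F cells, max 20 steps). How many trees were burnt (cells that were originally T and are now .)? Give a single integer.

Step 1: +6 fires, +2 burnt (F count now 6)
Step 2: +3 fires, +6 burnt (F count now 3)
Step 3: +3 fires, +3 burnt (F count now 3)
Step 4: +1 fires, +3 burnt (F count now 1)
Step 5: +2 fires, +1 burnt (F count now 2)
Step 6: +2 fires, +2 burnt (F count now 2)
Step 7: +2 fires, +2 burnt (F count now 2)
Step 8: +0 fires, +2 burnt (F count now 0)
Fire out after step 8
Initially T: 24, now '.': 31
Total burnt (originally-T cells now '.'): 19

Answer: 19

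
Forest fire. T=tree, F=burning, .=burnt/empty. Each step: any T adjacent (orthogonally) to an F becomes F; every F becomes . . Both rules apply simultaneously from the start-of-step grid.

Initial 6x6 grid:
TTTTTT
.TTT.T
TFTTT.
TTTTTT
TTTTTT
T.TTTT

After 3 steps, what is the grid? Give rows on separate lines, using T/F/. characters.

Step 1: 4 trees catch fire, 1 burn out
  TTTTTT
  .FTT.T
  F.FTT.
  TFTTTT
  TTTTTT
  T.TTTT
Step 2: 6 trees catch fire, 4 burn out
  TFTTTT
  ..FT.T
  ...FT.
  F.FTTT
  TFTTTT
  T.TTTT
Step 3: 7 trees catch fire, 6 burn out
  F.FTTT
  ...F.T
  ....F.
  ...FTT
  F.FTTT
  T.TTTT

F.FTTT
...F.T
....F.
...FTT
F.FTTT
T.TTTT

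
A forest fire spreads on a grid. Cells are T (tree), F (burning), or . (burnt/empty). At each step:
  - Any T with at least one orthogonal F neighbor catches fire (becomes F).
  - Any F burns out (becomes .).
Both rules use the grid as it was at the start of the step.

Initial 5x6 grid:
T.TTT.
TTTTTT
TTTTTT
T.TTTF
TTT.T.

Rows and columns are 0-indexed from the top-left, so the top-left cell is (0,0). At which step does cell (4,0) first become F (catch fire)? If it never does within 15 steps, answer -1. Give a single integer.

Step 1: cell (4,0)='T' (+2 fires, +1 burnt)
Step 2: cell (4,0)='T' (+4 fires, +2 burnt)
Step 3: cell (4,0)='T' (+3 fires, +4 burnt)
Step 4: cell (4,0)='T' (+4 fires, +3 burnt)
Step 5: cell (4,0)='T' (+4 fires, +4 burnt)
Step 6: cell (4,0)='F' (+4 fires, +4 burnt)
  -> target ignites at step 6
Step 7: cell (4,0)='.' (+2 fires, +4 burnt)
Step 8: cell (4,0)='.' (+1 fires, +2 burnt)
Step 9: cell (4,0)='.' (+0 fires, +1 burnt)
  fire out at step 9

6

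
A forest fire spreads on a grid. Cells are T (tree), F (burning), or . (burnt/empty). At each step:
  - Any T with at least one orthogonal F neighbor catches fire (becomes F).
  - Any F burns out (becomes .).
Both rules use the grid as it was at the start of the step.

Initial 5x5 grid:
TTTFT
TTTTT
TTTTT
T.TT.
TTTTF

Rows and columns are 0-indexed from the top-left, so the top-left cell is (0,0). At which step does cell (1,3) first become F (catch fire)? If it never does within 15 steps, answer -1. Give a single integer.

Step 1: cell (1,3)='F' (+4 fires, +2 burnt)
  -> target ignites at step 1
Step 2: cell (1,3)='.' (+6 fires, +4 burnt)
Step 3: cell (1,3)='.' (+6 fires, +6 burnt)
Step 4: cell (1,3)='.' (+3 fires, +6 burnt)
Step 5: cell (1,3)='.' (+2 fires, +3 burnt)
Step 6: cell (1,3)='.' (+0 fires, +2 burnt)
  fire out at step 6

1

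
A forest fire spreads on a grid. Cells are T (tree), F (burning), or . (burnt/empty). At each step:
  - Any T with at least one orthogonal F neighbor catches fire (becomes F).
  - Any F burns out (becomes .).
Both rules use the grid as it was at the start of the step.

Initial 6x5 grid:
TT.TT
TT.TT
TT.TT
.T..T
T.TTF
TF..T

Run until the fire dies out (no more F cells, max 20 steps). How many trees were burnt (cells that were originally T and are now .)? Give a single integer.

Step 1: +4 fires, +2 burnt (F count now 4)
Step 2: +3 fires, +4 burnt (F count now 3)
Step 3: +2 fires, +3 burnt (F count now 2)
Step 4: +2 fires, +2 burnt (F count now 2)
Step 5: +1 fires, +2 burnt (F count now 1)
Step 6: +0 fires, +1 burnt (F count now 0)
Fire out after step 6
Initially T: 19, now '.': 23
Total burnt (originally-T cells now '.'): 12

Answer: 12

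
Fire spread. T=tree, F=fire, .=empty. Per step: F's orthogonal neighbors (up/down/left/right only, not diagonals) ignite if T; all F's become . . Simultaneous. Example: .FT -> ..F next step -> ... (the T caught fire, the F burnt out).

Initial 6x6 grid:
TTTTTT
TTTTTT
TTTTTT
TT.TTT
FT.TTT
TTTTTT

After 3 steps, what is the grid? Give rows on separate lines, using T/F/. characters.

Step 1: 3 trees catch fire, 1 burn out
  TTTTTT
  TTTTTT
  TTTTTT
  FT.TTT
  .F.TTT
  FTTTTT
Step 2: 3 trees catch fire, 3 burn out
  TTTTTT
  TTTTTT
  FTTTTT
  .F.TTT
  ...TTT
  .FTTTT
Step 3: 3 trees catch fire, 3 burn out
  TTTTTT
  FTTTTT
  .FTTTT
  ...TTT
  ...TTT
  ..FTTT

TTTTTT
FTTTTT
.FTTTT
...TTT
...TTT
..FTTT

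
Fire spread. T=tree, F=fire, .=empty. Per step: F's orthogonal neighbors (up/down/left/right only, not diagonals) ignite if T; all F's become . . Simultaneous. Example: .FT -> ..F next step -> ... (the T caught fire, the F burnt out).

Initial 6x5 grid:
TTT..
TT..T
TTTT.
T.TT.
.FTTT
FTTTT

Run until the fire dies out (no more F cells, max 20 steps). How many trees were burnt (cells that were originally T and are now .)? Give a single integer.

Answer: 19

Derivation:
Step 1: +2 fires, +2 burnt (F count now 2)
Step 2: +3 fires, +2 burnt (F count now 3)
Step 3: +4 fires, +3 burnt (F count now 4)
Step 4: +3 fires, +4 burnt (F count now 3)
Step 5: +2 fires, +3 burnt (F count now 2)
Step 6: +3 fires, +2 burnt (F count now 3)
Step 7: +2 fires, +3 burnt (F count now 2)
Step 8: +0 fires, +2 burnt (F count now 0)
Fire out after step 8
Initially T: 20, now '.': 29
Total burnt (originally-T cells now '.'): 19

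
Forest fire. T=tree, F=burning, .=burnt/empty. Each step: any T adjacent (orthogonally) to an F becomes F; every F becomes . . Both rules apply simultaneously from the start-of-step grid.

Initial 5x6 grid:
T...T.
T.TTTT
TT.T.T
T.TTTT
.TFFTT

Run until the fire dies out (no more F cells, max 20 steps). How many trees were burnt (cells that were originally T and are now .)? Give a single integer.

Step 1: +4 fires, +2 burnt (F count now 4)
Step 2: +3 fires, +4 burnt (F count now 3)
Step 3: +2 fires, +3 burnt (F count now 2)
Step 4: +3 fires, +2 burnt (F count now 3)
Step 5: +2 fires, +3 burnt (F count now 2)
Step 6: +0 fires, +2 burnt (F count now 0)
Fire out after step 6
Initially T: 19, now '.': 25
Total burnt (originally-T cells now '.'): 14

Answer: 14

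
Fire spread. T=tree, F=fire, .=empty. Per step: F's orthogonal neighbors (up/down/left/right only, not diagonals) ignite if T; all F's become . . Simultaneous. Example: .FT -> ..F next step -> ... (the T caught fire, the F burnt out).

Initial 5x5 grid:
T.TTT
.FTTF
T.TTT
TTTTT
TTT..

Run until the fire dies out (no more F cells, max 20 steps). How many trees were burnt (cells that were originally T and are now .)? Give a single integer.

Step 1: +4 fires, +2 burnt (F count now 4)
Step 2: +5 fires, +4 burnt (F count now 5)
Step 3: +2 fires, +5 burnt (F count now 2)
Step 4: +2 fires, +2 burnt (F count now 2)
Step 5: +2 fires, +2 burnt (F count now 2)
Step 6: +2 fires, +2 burnt (F count now 2)
Step 7: +0 fires, +2 burnt (F count now 0)
Fire out after step 7
Initially T: 18, now '.': 24
Total burnt (originally-T cells now '.'): 17

Answer: 17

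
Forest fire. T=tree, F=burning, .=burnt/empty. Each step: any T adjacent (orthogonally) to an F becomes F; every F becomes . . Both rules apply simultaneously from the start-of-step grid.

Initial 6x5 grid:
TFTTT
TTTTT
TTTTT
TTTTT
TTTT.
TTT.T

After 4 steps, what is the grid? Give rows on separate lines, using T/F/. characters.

Step 1: 3 trees catch fire, 1 burn out
  F.FTT
  TFTTT
  TTTTT
  TTTTT
  TTTT.
  TTT.T
Step 2: 4 trees catch fire, 3 burn out
  ...FT
  F.FTT
  TFTTT
  TTTTT
  TTTT.
  TTT.T
Step 3: 5 trees catch fire, 4 burn out
  ....F
  ...FT
  F.FTT
  TFTTT
  TTTT.
  TTT.T
Step 4: 5 trees catch fire, 5 burn out
  .....
  ....F
  ...FT
  F.FTT
  TFTT.
  TTT.T

.....
....F
...FT
F.FTT
TFTT.
TTT.T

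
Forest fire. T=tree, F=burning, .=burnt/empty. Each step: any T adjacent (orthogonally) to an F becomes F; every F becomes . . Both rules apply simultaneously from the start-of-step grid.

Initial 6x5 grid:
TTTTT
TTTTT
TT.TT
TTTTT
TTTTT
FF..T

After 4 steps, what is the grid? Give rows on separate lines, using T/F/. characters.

Step 1: 2 trees catch fire, 2 burn out
  TTTTT
  TTTTT
  TT.TT
  TTTTT
  FFTTT
  ....T
Step 2: 3 trees catch fire, 2 burn out
  TTTTT
  TTTTT
  TT.TT
  FFTTT
  ..FTT
  ....T
Step 3: 4 trees catch fire, 3 burn out
  TTTTT
  TTTTT
  FF.TT
  ..FTT
  ...FT
  ....T
Step 4: 4 trees catch fire, 4 burn out
  TTTTT
  FFTTT
  ...TT
  ...FT
  ....F
  ....T

TTTTT
FFTTT
...TT
...FT
....F
....T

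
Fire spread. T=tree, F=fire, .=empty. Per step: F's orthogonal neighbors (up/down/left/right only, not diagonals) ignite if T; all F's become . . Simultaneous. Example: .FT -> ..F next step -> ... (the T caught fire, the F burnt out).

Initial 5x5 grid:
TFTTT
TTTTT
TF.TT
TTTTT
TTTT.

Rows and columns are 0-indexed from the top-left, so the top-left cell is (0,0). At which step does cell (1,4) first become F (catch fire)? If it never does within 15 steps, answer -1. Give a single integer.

Step 1: cell (1,4)='T' (+5 fires, +2 burnt)
Step 2: cell (1,4)='T' (+6 fires, +5 burnt)
Step 3: cell (1,4)='T' (+5 fires, +6 burnt)
Step 4: cell (1,4)='F' (+4 fires, +5 burnt)
  -> target ignites at step 4
Step 5: cell (1,4)='.' (+1 fires, +4 burnt)
Step 6: cell (1,4)='.' (+0 fires, +1 burnt)
  fire out at step 6

4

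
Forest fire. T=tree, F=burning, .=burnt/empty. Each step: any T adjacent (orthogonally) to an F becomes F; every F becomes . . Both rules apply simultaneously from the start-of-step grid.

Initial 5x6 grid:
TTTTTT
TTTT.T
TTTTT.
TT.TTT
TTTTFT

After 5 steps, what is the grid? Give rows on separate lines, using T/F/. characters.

Step 1: 3 trees catch fire, 1 burn out
  TTTTTT
  TTTT.T
  TTTTT.
  TT.TFT
  TTTF.F
Step 2: 4 trees catch fire, 3 burn out
  TTTTTT
  TTTT.T
  TTTTF.
  TT.F.F
  TTF...
Step 3: 2 trees catch fire, 4 burn out
  TTTTTT
  TTTT.T
  TTTF..
  TT....
  TF....
Step 4: 4 trees catch fire, 2 burn out
  TTTTTT
  TTTF.T
  TTF...
  TF....
  F.....
Step 5: 4 trees catch fire, 4 burn out
  TTTFTT
  TTF..T
  TF....
  F.....
  ......

TTTFTT
TTF..T
TF....
F.....
......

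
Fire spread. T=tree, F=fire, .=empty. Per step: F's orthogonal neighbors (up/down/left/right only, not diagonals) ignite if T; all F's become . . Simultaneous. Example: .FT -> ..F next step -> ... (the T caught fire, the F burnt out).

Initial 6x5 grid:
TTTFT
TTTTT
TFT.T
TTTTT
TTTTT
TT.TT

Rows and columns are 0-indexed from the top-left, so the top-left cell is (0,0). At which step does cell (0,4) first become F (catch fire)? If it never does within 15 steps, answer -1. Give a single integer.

Step 1: cell (0,4)='F' (+7 fires, +2 burnt)
  -> target ignites at step 1
Step 2: cell (0,4)='.' (+7 fires, +7 burnt)
Step 3: cell (0,4)='.' (+6 fires, +7 burnt)
Step 4: cell (0,4)='.' (+3 fires, +6 burnt)
Step 5: cell (0,4)='.' (+2 fires, +3 burnt)
Step 6: cell (0,4)='.' (+1 fires, +2 burnt)
Step 7: cell (0,4)='.' (+0 fires, +1 burnt)
  fire out at step 7

1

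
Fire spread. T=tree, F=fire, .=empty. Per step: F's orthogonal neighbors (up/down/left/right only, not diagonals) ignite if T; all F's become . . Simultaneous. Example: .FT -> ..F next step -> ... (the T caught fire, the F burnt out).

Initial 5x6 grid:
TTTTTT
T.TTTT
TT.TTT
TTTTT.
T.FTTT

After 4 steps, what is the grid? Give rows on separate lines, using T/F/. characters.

Step 1: 2 trees catch fire, 1 burn out
  TTTTTT
  T.TTTT
  TT.TTT
  TTFTT.
  T..FTT
Step 2: 3 trees catch fire, 2 burn out
  TTTTTT
  T.TTTT
  TT.TTT
  TF.FT.
  T...FT
Step 3: 5 trees catch fire, 3 burn out
  TTTTTT
  T.TTTT
  TF.FTT
  F...F.
  T....F
Step 4: 4 trees catch fire, 5 burn out
  TTTTTT
  T.TFTT
  F...FT
  ......
  F.....

TTTTTT
T.TFTT
F...FT
......
F.....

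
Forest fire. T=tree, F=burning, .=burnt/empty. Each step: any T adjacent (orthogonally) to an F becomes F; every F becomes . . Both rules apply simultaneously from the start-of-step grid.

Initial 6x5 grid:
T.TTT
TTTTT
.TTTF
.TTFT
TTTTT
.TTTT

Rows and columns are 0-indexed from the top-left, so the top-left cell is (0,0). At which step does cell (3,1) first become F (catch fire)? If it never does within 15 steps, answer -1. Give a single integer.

Step 1: cell (3,1)='T' (+5 fires, +2 burnt)
Step 2: cell (3,1)='F' (+7 fires, +5 burnt)
  -> target ignites at step 2
Step 3: cell (3,1)='.' (+6 fires, +7 burnt)
Step 4: cell (3,1)='.' (+4 fires, +6 burnt)
Step 5: cell (3,1)='.' (+1 fires, +4 burnt)
Step 6: cell (3,1)='.' (+1 fires, +1 burnt)
Step 7: cell (3,1)='.' (+0 fires, +1 burnt)
  fire out at step 7

2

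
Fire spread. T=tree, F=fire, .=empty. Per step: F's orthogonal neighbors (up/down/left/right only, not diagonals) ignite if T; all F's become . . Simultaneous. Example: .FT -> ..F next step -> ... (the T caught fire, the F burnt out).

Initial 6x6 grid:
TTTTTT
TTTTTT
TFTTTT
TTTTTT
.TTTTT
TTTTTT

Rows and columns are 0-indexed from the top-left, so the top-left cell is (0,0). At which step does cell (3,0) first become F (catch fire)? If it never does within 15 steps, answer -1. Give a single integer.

Step 1: cell (3,0)='T' (+4 fires, +1 burnt)
Step 2: cell (3,0)='F' (+7 fires, +4 burnt)
  -> target ignites at step 2
Step 3: cell (3,0)='.' (+7 fires, +7 burnt)
Step 4: cell (3,0)='.' (+7 fires, +7 burnt)
Step 5: cell (3,0)='.' (+5 fires, +7 burnt)
Step 6: cell (3,0)='.' (+3 fires, +5 burnt)
Step 7: cell (3,0)='.' (+1 fires, +3 burnt)
Step 8: cell (3,0)='.' (+0 fires, +1 burnt)
  fire out at step 8

2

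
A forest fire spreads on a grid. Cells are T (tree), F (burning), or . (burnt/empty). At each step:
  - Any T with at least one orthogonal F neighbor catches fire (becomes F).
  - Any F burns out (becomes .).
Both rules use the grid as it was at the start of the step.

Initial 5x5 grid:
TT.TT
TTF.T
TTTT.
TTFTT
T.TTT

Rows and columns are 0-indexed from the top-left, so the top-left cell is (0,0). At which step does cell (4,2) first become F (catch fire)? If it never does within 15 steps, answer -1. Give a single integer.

Step 1: cell (4,2)='F' (+5 fires, +2 burnt)
  -> target ignites at step 1
Step 2: cell (4,2)='.' (+7 fires, +5 burnt)
Step 3: cell (4,2)='.' (+4 fires, +7 burnt)
Step 4: cell (4,2)='.' (+0 fires, +4 burnt)
  fire out at step 4

1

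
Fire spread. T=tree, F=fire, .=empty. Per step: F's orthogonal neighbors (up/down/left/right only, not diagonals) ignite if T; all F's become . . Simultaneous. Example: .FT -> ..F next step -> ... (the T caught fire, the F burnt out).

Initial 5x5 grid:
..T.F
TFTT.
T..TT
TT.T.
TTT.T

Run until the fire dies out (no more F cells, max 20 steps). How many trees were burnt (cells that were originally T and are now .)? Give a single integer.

Step 1: +2 fires, +2 burnt (F count now 2)
Step 2: +3 fires, +2 burnt (F count now 3)
Step 3: +2 fires, +3 burnt (F count now 2)
Step 4: +4 fires, +2 burnt (F count now 4)
Step 5: +1 fires, +4 burnt (F count now 1)
Step 6: +1 fires, +1 burnt (F count now 1)
Step 7: +0 fires, +1 burnt (F count now 0)
Fire out after step 7
Initially T: 14, now '.': 24
Total burnt (originally-T cells now '.'): 13

Answer: 13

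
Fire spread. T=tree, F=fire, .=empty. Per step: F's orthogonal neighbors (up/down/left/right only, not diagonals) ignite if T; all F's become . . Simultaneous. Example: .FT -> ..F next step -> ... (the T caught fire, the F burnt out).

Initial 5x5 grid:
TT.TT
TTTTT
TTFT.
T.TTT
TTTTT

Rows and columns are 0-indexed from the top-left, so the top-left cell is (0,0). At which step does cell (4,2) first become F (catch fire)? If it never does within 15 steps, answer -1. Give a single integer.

Step 1: cell (4,2)='T' (+4 fires, +1 burnt)
Step 2: cell (4,2)='F' (+5 fires, +4 burnt)
  -> target ignites at step 2
Step 3: cell (4,2)='.' (+8 fires, +5 burnt)
Step 4: cell (4,2)='.' (+4 fires, +8 burnt)
Step 5: cell (4,2)='.' (+0 fires, +4 burnt)
  fire out at step 5

2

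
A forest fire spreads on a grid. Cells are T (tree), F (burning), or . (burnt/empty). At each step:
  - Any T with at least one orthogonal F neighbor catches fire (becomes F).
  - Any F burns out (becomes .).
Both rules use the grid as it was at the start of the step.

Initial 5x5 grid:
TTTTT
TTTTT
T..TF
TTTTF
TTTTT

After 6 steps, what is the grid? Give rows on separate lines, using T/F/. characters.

Step 1: 4 trees catch fire, 2 burn out
  TTTTT
  TTTTF
  T..F.
  TTTF.
  TTTTF
Step 2: 4 trees catch fire, 4 burn out
  TTTTF
  TTTF.
  T....
  TTF..
  TTTF.
Step 3: 4 trees catch fire, 4 burn out
  TTTF.
  TTF..
  T....
  TF...
  TTF..
Step 4: 4 trees catch fire, 4 burn out
  TTF..
  TF...
  T....
  F....
  TF...
Step 5: 4 trees catch fire, 4 burn out
  TF...
  F....
  F....
  .....
  F....
Step 6: 1 trees catch fire, 4 burn out
  F....
  .....
  .....
  .....
  .....

F....
.....
.....
.....
.....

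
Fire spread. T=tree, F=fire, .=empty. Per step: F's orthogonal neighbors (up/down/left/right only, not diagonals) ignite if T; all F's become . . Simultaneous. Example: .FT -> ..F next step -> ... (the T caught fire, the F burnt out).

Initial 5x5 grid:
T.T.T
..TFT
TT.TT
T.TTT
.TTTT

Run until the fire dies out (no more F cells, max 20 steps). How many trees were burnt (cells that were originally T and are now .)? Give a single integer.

Answer: 13

Derivation:
Step 1: +3 fires, +1 burnt (F count now 3)
Step 2: +4 fires, +3 burnt (F count now 4)
Step 3: +3 fires, +4 burnt (F count now 3)
Step 4: +2 fires, +3 burnt (F count now 2)
Step 5: +1 fires, +2 burnt (F count now 1)
Step 6: +0 fires, +1 burnt (F count now 0)
Fire out after step 6
Initially T: 17, now '.': 21
Total burnt (originally-T cells now '.'): 13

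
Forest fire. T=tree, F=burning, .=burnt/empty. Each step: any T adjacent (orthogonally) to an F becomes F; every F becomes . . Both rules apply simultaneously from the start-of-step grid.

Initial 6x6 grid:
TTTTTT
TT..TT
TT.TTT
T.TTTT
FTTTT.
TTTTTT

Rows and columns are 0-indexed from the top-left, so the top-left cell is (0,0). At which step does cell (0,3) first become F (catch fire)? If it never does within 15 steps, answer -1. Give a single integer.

Step 1: cell (0,3)='T' (+3 fires, +1 burnt)
Step 2: cell (0,3)='T' (+3 fires, +3 burnt)
Step 3: cell (0,3)='T' (+5 fires, +3 burnt)
Step 4: cell (0,3)='T' (+5 fires, +5 burnt)
Step 5: cell (0,3)='T' (+4 fires, +5 burnt)
Step 6: cell (0,3)='T' (+4 fires, +4 burnt)
Step 7: cell (0,3)='F' (+3 fires, +4 burnt)
  -> target ignites at step 7
Step 8: cell (0,3)='.' (+2 fires, +3 burnt)
Step 9: cell (0,3)='.' (+1 fires, +2 burnt)
Step 10: cell (0,3)='.' (+0 fires, +1 burnt)
  fire out at step 10

7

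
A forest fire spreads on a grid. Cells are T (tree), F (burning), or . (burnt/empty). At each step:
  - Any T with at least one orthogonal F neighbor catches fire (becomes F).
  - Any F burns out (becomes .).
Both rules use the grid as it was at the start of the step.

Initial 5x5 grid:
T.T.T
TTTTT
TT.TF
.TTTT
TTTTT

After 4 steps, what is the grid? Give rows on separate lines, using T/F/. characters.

Step 1: 3 trees catch fire, 1 burn out
  T.T.T
  TTTTF
  TT.F.
  .TTTF
  TTTTT
Step 2: 4 trees catch fire, 3 burn out
  T.T.F
  TTTF.
  TT...
  .TTF.
  TTTTF
Step 3: 3 trees catch fire, 4 burn out
  T.T..
  TTF..
  TT...
  .TF..
  TTTF.
Step 4: 4 trees catch fire, 3 burn out
  T.F..
  TF...
  TT...
  .F...
  TTF..

T.F..
TF...
TT...
.F...
TTF..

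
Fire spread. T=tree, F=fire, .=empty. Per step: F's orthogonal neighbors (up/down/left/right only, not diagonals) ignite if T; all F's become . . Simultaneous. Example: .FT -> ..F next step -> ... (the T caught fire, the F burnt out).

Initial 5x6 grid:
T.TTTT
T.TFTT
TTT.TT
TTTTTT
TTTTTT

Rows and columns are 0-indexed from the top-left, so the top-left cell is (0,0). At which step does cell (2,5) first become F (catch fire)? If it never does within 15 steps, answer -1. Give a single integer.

Step 1: cell (2,5)='T' (+3 fires, +1 burnt)
Step 2: cell (2,5)='T' (+5 fires, +3 burnt)
Step 3: cell (2,5)='F' (+5 fires, +5 burnt)
  -> target ignites at step 3
Step 4: cell (2,5)='.' (+6 fires, +5 burnt)
Step 5: cell (2,5)='.' (+5 fires, +6 burnt)
Step 6: cell (2,5)='.' (+2 fires, +5 burnt)
Step 7: cell (2,5)='.' (+0 fires, +2 burnt)
  fire out at step 7

3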